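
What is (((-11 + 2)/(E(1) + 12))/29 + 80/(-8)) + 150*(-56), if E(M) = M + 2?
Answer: -1219453/145 ≈ -8410.0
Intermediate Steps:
E(M) = 2 + M
(((-11 + 2)/(E(1) + 12))/29 + 80/(-8)) + 150*(-56) = (((-11 + 2)/((2 + 1) + 12))/29 + 80/(-8)) + 150*(-56) = (-9/(3 + 12)*(1/29) + 80*(-⅛)) - 8400 = (-9/15*(1/29) - 10) - 8400 = (-9*1/15*(1/29) - 10) - 8400 = (-⅗*1/29 - 10) - 8400 = (-3/145 - 10) - 8400 = -1453/145 - 8400 = -1219453/145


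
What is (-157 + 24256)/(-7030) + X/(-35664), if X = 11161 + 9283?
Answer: -125398507/31339740 ≈ -4.0013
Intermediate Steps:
X = 20444
(-157 + 24256)/(-7030) + X/(-35664) = (-157 + 24256)/(-7030) + 20444/(-35664) = 24099*(-1/7030) + 20444*(-1/35664) = -24099/7030 - 5111/8916 = -125398507/31339740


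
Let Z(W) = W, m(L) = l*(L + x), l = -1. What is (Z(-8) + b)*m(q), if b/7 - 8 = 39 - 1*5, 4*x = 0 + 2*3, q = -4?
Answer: 715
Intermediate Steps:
x = 3/2 (x = (0 + 2*3)/4 = (0 + 6)/4 = (1/4)*6 = 3/2 ≈ 1.5000)
m(L) = -3/2 - L (m(L) = -(L + 3/2) = -(3/2 + L) = -3/2 - L)
b = 294 (b = 56 + 7*(39 - 1*5) = 56 + 7*(39 - 5) = 56 + 7*34 = 56 + 238 = 294)
(Z(-8) + b)*m(q) = (-8 + 294)*(-3/2 - 1*(-4)) = 286*(-3/2 + 4) = 286*(5/2) = 715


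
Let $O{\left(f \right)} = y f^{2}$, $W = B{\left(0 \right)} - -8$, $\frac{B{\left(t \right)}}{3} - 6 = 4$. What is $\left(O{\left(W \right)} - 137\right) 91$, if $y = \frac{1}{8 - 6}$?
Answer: $53235$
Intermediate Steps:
$B{\left(t \right)} = 30$ ($B{\left(t \right)} = 18 + 3 \cdot 4 = 18 + 12 = 30$)
$y = \frac{1}{2} \approx 0.5$
$W = 38$ ($W = 30 - -8 = 30 + 8 = 38$)
$O{\left(f \right)} = \frac{f^{2}}{2}$
$\left(O{\left(W \right)} - 137\right) 91 = \left(\frac{38^{2}}{2} - 137\right) 91 = \left(\frac{1}{2} \cdot 1444 - 137\right) 91 = \left(722 - 137\right) 91 = 585 \cdot 91 = 53235$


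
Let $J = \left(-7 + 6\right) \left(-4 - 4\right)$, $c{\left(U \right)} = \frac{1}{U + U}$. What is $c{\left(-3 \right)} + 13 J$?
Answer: $\frac{623}{6} \approx 103.83$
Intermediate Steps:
$c{\left(U \right)} = \frac{1}{2 U}$
$J = 8$ ($J = \left(-1\right) \left(-8\right) = 8$)
$c{\left(-3 \right)} + 13 J = \frac{1}{2 \left(-3\right)} + 13 \cdot 8 = \frac{1}{2} \left(- \frac{1}{3}\right) + 104 = - \frac{1}{6} + 104 = \frac{623}{6}$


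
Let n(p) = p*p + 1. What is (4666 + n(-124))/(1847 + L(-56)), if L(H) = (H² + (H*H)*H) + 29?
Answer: -2227/18956 ≈ -0.11748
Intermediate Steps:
L(H) = 29 + H² + H³ (L(H) = (H² + H²*H) + 29 = (H² + H³) + 29 = 29 + H² + H³)
n(p) = 1 + p² (n(p) = p² + 1 = 1 + p²)
(4666 + n(-124))/(1847 + L(-56)) = (4666 + (1 + (-124)²))/(1847 + (29 + (-56)² + (-56)³)) = (4666 + (1 + 15376))/(1847 + (29 + 3136 - 175616)) = (4666 + 15377)/(1847 - 172451) = 20043/(-170604) = 20043*(-1/170604) = -2227/18956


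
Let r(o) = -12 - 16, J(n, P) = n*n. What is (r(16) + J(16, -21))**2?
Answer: 51984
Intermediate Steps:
J(n, P) = n**2
r(o) = -28
(r(16) + J(16, -21))**2 = (-28 + 16**2)**2 = (-28 + 256)**2 = 228**2 = 51984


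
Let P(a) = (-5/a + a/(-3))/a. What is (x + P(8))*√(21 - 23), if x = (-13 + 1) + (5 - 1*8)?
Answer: -2959*I*√2/192 ≈ -21.795*I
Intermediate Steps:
P(a) = (-5/a - a/3)/a (P(a) = (-5/a + a*(-⅓))/a = (-5/a - a/3)/a)
x = -15 (x = -12 + (5 - 8) = -12 - 3 = -15)
(x + P(8))*√(21 - 23) = (-15 + (-⅓ - 5/8²))*√(21 - 23) = (-15 + (-⅓ - 5*1/64))*√(-2) = (-15 + (-⅓ - 5/64))*(I*√2) = (-15 - 79/192)*(I*√2) = -2959*I*√2/192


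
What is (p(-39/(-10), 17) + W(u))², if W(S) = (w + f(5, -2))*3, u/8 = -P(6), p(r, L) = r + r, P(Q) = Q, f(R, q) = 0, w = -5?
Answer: 1296/25 ≈ 51.840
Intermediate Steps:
p(r, L) = 2*r
u = -48 (u = 8*(-1*6) = 8*(-6) = -48)
W(S) = -15 (W(S) = (-5 + 0)*3 = -5*3 = -15)
(p(-39/(-10), 17) + W(u))² = (2*(-39/(-10)) - 15)² = (2*(-39*(-⅒)) - 15)² = (2*(39/10) - 15)² = (39/5 - 15)² = (-36/5)² = 1296/25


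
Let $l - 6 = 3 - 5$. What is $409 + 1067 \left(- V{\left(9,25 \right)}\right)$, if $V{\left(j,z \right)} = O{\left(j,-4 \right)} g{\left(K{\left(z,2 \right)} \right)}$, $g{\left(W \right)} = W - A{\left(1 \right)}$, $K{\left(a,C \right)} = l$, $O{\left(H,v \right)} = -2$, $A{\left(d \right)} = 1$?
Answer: $6811$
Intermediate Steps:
$l = 4$ ($l = 6 + \left(3 - 5\right) = 6 - 2 = 4$)
$K{\left(a,C \right)} = 4$
$g{\left(W \right)} = -1 + W$ ($g{\left(W \right)} = W - 1 = -1 + W$)
$V{\left(j,z \right)} = -6$ ($V{\left(j,z \right)} = - 2 \left(-1 + 4\right) = \left(-2\right) 3 = -6$)
$409 + 1067 \left(- V{\left(9,25 \right)}\right) = 409 + 1067 \left(\left(-1\right) \left(-6\right)\right) = 409 + 1067 \cdot 6 = 409 + 6402 = 6811$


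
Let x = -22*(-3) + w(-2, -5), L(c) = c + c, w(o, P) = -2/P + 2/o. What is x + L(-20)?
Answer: 127/5 ≈ 25.400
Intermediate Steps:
L(c) = 2*c
x = 327/5 (x = -22*(-3) + (-2/(-5) + 2/(-2)) = 66 + (-2*(-1/5) + 2*(-1/2)) = 66 + (2/5 - 1) = 66 - 3/5 = 327/5 ≈ 65.400)
x + L(-20) = 327/5 + 2*(-20) = 327/5 - 40 = 127/5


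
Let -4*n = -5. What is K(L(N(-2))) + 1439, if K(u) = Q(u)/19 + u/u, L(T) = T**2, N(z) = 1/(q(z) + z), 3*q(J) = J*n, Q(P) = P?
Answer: 7907076/5491 ≈ 1440.0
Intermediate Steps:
n = 5/4 (n = -1/4*(-5) = 5/4 ≈ 1.2500)
q(J) = 5*J/12 (q(J) = (J*(5/4))/3 = (5*J/4)/3 = 5*J/12)
N(z) = 12/(17*z) (N(z) = 1/(5*z/12 + z) = 1/(17*z/12) = 12/(17*z))
K(u) = 1 + u/19 (K(u) = u/19 + u/u = u*(1/19) + 1 = u/19 + 1 = 1 + u/19)
K(L(N(-2))) + 1439 = (1 + ((12/17)/(-2))**2/19) + 1439 = (1 + ((12/17)*(-1/2))**2/19) + 1439 = (1 + (-6/17)**2/19) + 1439 = (1 + (1/19)*(36/289)) + 1439 = (1 + 36/5491) + 1439 = 5527/5491 + 1439 = 7907076/5491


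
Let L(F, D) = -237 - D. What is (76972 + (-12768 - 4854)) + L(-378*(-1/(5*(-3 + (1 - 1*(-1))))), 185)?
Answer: 58928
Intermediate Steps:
(76972 + (-12768 - 4854)) + L(-378*(-1/(5*(-3 + (1 - 1*(-1))))), 185) = (76972 + (-12768 - 4854)) + (-237 - 1*185) = (76972 - 17622) + (-237 - 185) = 59350 - 422 = 58928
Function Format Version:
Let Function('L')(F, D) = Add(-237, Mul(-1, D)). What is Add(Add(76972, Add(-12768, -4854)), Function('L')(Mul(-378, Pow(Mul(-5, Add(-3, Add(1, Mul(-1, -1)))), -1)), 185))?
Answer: 58928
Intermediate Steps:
Add(Add(76972, Add(-12768, -4854)), Function('L')(Mul(-378, Pow(Mul(-5, Add(-3, Add(1, Mul(-1, -1)))), -1)), 185)) = Add(Add(76972, Add(-12768, -4854)), Add(-237, Mul(-1, 185))) = Add(Add(76972, -17622), Add(-237, -185)) = Add(59350, -422) = 58928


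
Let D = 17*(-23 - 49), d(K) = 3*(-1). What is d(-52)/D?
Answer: 1/408 ≈ 0.0024510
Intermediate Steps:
d(K) = -3
D = -1224 (D = 17*(-72) = -1224)
d(-52)/D = -3/(-1224) = -3*(-1/1224) = 1/408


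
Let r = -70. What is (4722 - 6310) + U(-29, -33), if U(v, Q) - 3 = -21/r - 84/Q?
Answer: -174037/110 ≈ -1582.2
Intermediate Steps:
U(v, Q) = 33/10 - 84/Q (U(v, Q) = 3 + (-21/(-70) - 84/Q) = 3 + (-21*(-1/70) - 84/Q) = 3 + (3/10 - 84/Q) = 33/10 - 84/Q)
(4722 - 6310) + U(-29, -33) = (4722 - 6310) + (33/10 - 84/(-33)) = -1588 + (33/10 - 84*(-1/33)) = -1588 + (33/10 + 28/11) = -1588 + 643/110 = -174037/110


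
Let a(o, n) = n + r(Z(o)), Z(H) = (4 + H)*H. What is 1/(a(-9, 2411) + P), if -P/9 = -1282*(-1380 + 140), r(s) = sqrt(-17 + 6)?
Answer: -14304709/204624699574692 - I*sqrt(11)/204624699574692 ≈ -6.9907e-8 - 1.6208e-14*I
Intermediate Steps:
Z(H) = H*(4 + H)
r(s) = I*sqrt(11) (r(s) = sqrt(-11) = I*sqrt(11))
P = -14307120 (P = -(-11538)*(-1380 + 140) = -(-11538)*(-1240) = -9*1589680 = -14307120)
a(o, n) = n + I*sqrt(11)
1/(a(-9, 2411) + P) = 1/((2411 + I*sqrt(11)) - 14307120) = 1/(-14304709 + I*sqrt(11))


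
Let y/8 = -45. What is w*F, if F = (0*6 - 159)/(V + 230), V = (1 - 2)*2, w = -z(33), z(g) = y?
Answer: -4770/19 ≈ -251.05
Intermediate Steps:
y = -360 (y = 8*(-45) = -360)
z(g) = -360
w = 360 (w = -1*(-360) = 360)
V = -2 (V = -1*2 = -2)
F = -53/76 (F = (0*6 - 159)/(-2 + 230) = (0 - 159)/228 = -159*1/228 = -53/76 ≈ -0.69737)
w*F = 360*(-53/76) = -4770/19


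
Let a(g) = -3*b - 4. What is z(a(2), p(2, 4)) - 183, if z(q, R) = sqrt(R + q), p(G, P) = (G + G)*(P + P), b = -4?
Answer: -183 + 2*sqrt(10) ≈ -176.68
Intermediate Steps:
p(G, P) = 4*G*P (p(G, P) = (2*G)*(2*P) = 4*G*P)
a(g) = 8 (a(g) = -3*(-4) - 4 = 12 - 4 = 8)
z(a(2), p(2, 4)) - 183 = sqrt(4*2*4 + 8) - 183 = sqrt(32 + 8) - 183 = sqrt(40) - 183 = 2*sqrt(10) - 183 = -183 + 2*sqrt(10)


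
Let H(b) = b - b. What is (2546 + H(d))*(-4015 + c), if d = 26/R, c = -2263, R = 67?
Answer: -15983788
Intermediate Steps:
d = 26/67 ≈ 0.38806
H(b) = 0
(2546 + H(d))*(-4015 + c) = (2546 + 0)*(-4015 - 2263) = 2546*(-6278) = -15983788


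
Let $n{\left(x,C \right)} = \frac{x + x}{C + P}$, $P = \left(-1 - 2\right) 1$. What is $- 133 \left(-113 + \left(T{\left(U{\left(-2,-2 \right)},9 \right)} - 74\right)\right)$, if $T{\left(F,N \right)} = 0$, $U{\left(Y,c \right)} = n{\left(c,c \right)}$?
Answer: $24871$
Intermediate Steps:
$P = -3$ ($P = \left(-3\right) 1 = -3$)
$n{\left(x,C \right)} = \frac{2 x}{-3 + C}$ ($n{\left(x,C \right)} = \frac{x + x}{C - 3} = \frac{2 x}{-3 + C}$)
$U{\left(Y,c \right)} = \frac{2 c}{-3 + c}$
$- 133 \left(-113 + \left(T{\left(U{\left(-2,-2 \right)},9 \right)} - 74\right)\right) = - 133 \left(-113 + \left(0 - 74\right)\right) = - 133 \left(-113 - 74\right) = \left(-133\right) \left(-187\right) = 24871$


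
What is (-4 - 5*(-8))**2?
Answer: 1296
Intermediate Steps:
(-4 - 5*(-8))**2 = (-4 + 40)**2 = 36**2 = 1296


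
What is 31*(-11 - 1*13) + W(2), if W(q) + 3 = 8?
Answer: -739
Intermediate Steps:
W(q) = 5 (W(q) = -3 + 8 = 5)
31*(-11 - 1*13) + W(2) = 31*(-11 - 1*13) + 5 = 31*(-11 - 13) + 5 = 31*(-24) + 5 = -744 + 5 = -739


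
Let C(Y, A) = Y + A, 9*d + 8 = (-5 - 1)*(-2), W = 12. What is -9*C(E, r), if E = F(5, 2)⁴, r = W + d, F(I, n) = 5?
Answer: -5737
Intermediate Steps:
d = 4/9 (d = -8/9 + ((-5 - 1)*(-2))/9 = -8/9 + (-6*(-2))/9 = -8/9 + (⅑)*12 = -8/9 + 4/3 = 4/9 ≈ 0.44444)
r = 112/9 (r = 12 + 4/9 = 112/9 ≈ 12.444)
E = 625 (E = 5⁴ = 625)
C(Y, A) = A + Y
-9*C(E, r) = -9*(112/9 + 625) = -9*5737/9 = -5737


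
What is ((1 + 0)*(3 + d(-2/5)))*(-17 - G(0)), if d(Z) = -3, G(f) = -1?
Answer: 0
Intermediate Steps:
((1 + 0)*(3 + d(-2/5)))*(-17 - G(0)) = ((1 + 0)*(3 - 3))*(-17 - 1*(-1)) = (1*0)*(-17 + 1) = 0*(-16) = 0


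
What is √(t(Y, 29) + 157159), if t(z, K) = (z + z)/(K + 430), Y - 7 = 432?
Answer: √3678979809/153 ≈ 396.44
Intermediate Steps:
Y = 439 (Y = 7 + 432 = 439)
t(z, K) = 2*z/(430 + K) (t(z, K) = (2*z)/(430 + K) = 2*z/(430 + K))
√(t(Y, 29) + 157159) = √(2*439/(430 + 29) + 157159) = √(2*439/459 + 157159) = √(2*439*(1/459) + 157159) = √(878/459 + 157159) = √(72136859/459) = √3678979809/153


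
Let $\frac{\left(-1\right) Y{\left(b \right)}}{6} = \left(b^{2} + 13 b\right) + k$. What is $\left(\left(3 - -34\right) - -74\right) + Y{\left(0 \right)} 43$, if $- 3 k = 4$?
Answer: $455$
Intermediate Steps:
$k = - \frac{4}{3}$ ($k = \left(- \frac{1}{3}\right) 4 = - \frac{4}{3} \approx -1.3333$)
$Y{\left(b \right)} = 8 - 78 b - 6 b^{2}$ ($Y{\left(b \right)} = - 6 \left(\left(b^{2} + 13 b\right) - \frac{4}{3}\right) = - 6 \left(- \frac{4}{3} + b^{2} + 13 b\right) = 8 - 78 b - 6 b^{2}$)
$\left(\left(3 - -34\right) - -74\right) + Y{\left(0 \right)} 43 = \left(\left(3 - -34\right) - -74\right) + \left(8 - 0 - 6 \cdot 0^{2}\right) 43 = \left(\left(3 + 34\right) + 74\right) + \left(8 + 0 - 0\right) 43 = \left(37 + 74\right) + \left(8 + 0 + 0\right) 43 = 111 + 8 \cdot 43 = 111 + 344 = 455$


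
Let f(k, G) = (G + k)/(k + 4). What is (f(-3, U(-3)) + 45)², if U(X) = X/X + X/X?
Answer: 1936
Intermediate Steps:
U(X) = 2 (U(X) = 1 + 1 = 2)
f(k, G) = (G + k)/(4 + k)
(f(-3, U(-3)) + 45)² = ((2 - 3)/(4 - 3) + 45)² = (-1/1 + 45)² = (1*(-1) + 45)² = (-1 + 45)² = 44² = 1936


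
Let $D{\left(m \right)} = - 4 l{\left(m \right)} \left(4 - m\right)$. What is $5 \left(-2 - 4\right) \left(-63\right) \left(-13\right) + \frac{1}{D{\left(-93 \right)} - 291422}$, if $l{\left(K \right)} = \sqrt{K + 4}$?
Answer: $\frac{- 9533160 \sqrt{89} + 7160238541 i}{2 \left(- 145711 i + 194 \sqrt{89}\right)} \approx -24570.0 - 1.1921 \cdot 10^{-7} i$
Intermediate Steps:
$l{\left(K \right)} = \sqrt{4 + K}$
$D{\left(m \right)} = - 4 \sqrt{4 + m} \left(4 - m\right)$
$5 \left(-2 - 4\right) \left(-63\right) \left(-13\right) + \frac{1}{D{\left(-93 \right)} - 291422} = 5 \left(-2 - 4\right) \left(-63\right) \left(-13\right) + \frac{1}{4 \sqrt{4 - 93} \left(-4 - 93\right) - 291422} = 5 \left(-6\right) \left(-63\right) \left(-13\right) + \frac{1}{4 \sqrt{-89} \left(-97\right) - 291422} = \left(-30\right) \left(-63\right) \left(-13\right) + \frac{1}{4 i \sqrt{89} \left(-97\right) - 291422} = 1890 \left(-13\right) + \frac{1}{- 388 i \sqrt{89} - 291422} = -24570 + \frac{1}{-291422 - 388 i \sqrt{89}}$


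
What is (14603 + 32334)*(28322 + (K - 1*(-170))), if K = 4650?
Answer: 1555586054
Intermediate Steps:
(14603 + 32334)*(28322 + (K - 1*(-170))) = (14603 + 32334)*(28322 + (4650 - 1*(-170))) = 46937*(28322 + (4650 + 170)) = 46937*(28322 + 4820) = 46937*33142 = 1555586054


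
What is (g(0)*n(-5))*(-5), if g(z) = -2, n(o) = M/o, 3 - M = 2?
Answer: -2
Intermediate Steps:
M = 1 (M = 3 - 1*2 = 3 - 2 = 1)
n(o) = 1/o
(g(0)*n(-5))*(-5) = -2/(-5)*(-5) = -2*(-⅕)*(-5) = (⅖)*(-5) = -2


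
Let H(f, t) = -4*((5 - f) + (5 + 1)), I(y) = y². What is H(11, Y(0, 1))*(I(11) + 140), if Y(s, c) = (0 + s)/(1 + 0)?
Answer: 0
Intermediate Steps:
Y(s, c) = s (Y(s, c) = s/1 = s*1 = s)
H(f, t) = -44 + 4*f (H(f, t) = -4*((5 - f) + 6) = -4*(11 - f) = -44 + 4*f)
H(11, Y(0, 1))*(I(11) + 140) = (-44 + 4*11)*(11² + 140) = (-44 + 44)*(121 + 140) = 0*261 = 0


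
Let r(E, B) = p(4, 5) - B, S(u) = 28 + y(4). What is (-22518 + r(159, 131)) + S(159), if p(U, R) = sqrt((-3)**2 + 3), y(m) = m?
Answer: -22617 + 2*sqrt(3) ≈ -22614.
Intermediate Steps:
p(U, R) = 2*sqrt(3) (p(U, R) = sqrt(9 + 3) = sqrt(12) = 2*sqrt(3))
S(u) = 32 (S(u) = 28 + 4 = 32)
r(E, B) = -B + 2*sqrt(3) (r(E, B) = 2*sqrt(3) - B = -B + 2*sqrt(3))
(-22518 + r(159, 131)) + S(159) = (-22518 + (-1*131 + 2*sqrt(3))) + 32 = (-22518 + (-131 + 2*sqrt(3))) + 32 = (-22649 + 2*sqrt(3)) + 32 = -22617 + 2*sqrt(3)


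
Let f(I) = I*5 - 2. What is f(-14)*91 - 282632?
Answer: -289184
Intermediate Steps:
f(I) = -2 + 5*I (f(I) = 5*I - 2 = -2 + 5*I)
f(-14)*91 - 282632 = (-2 + 5*(-14))*91 - 282632 = (-2 - 70)*91 - 282632 = -72*91 - 282632 = -6552 - 282632 = -289184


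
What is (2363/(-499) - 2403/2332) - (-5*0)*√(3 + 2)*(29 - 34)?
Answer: -6709613/1163668 ≈ -5.7659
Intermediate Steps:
(2363/(-499) - 2403/2332) - (-5*0)*√(3 + 2)*(29 - 34) = (2363*(-1/499) - 2403*1/2332) - 0*√5*(-5) = (-2363/499 - 2403/2332) - 0*(-5) = -6709613/1163668 - 1*0 = -6709613/1163668 + 0 = -6709613/1163668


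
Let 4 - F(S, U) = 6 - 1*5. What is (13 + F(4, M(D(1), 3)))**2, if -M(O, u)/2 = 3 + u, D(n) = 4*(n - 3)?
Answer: 256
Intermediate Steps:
D(n) = -12 + 4*n (D(n) = 4*(-3 + n) = -12 + 4*n)
M(O, u) = -6 - 2*u (M(O, u) = -2*(3 + u) = -6 - 2*u)
F(S, U) = 3 (F(S, U) = 4 - (6 - 1*5) = 4 - (6 - 5) = 4 - 1*1 = 4 - 1 = 3)
(13 + F(4, M(D(1), 3)))**2 = (13 + 3)**2 = 16**2 = 256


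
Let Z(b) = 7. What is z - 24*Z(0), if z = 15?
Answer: -153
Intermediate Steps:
z - 24*Z(0) = 15 - 24*7 = 15 - 168 = -153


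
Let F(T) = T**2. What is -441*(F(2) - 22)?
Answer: 7938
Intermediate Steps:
-441*(F(2) - 22) = -441*(2**2 - 22) = -441*(4 - 22) = -441*(-18) = 7938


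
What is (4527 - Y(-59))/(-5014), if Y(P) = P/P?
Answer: -2263/2507 ≈ -0.90267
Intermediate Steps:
Y(P) = 1
(4527 - Y(-59))/(-5014) = (4527 - 1*1)/(-5014) = (4527 - 1)*(-1/5014) = 4526*(-1/5014) = -2263/2507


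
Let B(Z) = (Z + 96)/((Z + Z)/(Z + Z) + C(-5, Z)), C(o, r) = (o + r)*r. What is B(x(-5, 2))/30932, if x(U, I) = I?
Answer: -49/77330 ≈ -0.00063365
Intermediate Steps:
C(o, r) = r*(o + r)
B(Z) = (96 + Z)/(1 + Z*(-5 + Z)) (B(Z) = (Z + 96)/((Z + Z)/(Z + Z) + Z*(-5 + Z)) = (96 + Z)/((2*Z)/((2*Z)) + Z*(-5 + Z)) = (96 + Z)/((2*Z)*(1/(2*Z)) + Z*(-5 + Z)) = (96 + Z)/(1 + Z*(-5 + Z)))
B(x(-5, 2))/30932 = ((96 + 2)/(1 + 2*(-5 + 2)))/30932 = (98/(1 + 2*(-3)))*(1/30932) = (98/(1 - 6))*(1/30932) = (98/(-5))*(1/30932) = -⅕*98*(1/30932) = -98/5*1/30932 = -49/77330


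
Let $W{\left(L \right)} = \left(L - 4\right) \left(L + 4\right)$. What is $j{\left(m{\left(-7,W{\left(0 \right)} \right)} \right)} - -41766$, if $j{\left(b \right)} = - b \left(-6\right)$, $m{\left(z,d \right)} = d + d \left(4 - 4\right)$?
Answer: $41670$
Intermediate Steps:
$W{\left(L \right)} = \left(-4 + L\right) \left(4 + L\right)$
$m{\left(z,d \right)} = d$ ($m{\left(z,d \right)} = d + d 0 = d + 0 = d$)
$j{\left(b \right)} = 6 b$
$j{\left(m{\left(-7,W{\left(0 \right)} \right)} \right)} - -41766 = 6 \left(-16 + 0^{2}\right) - -41766 = 6 \left(-16 + 0\right) + 41766 = 6 \left(-16\right) + 41766 = -96 + 41766 = 41670$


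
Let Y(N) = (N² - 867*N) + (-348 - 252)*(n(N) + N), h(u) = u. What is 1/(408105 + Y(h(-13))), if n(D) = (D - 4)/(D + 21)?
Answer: 1/428620 ≈ 2.3331e-6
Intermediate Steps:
n(D) = (-4 + D)/(21 + D)
Y(N) = N² - 1467*N - 600*(-4 + N)/(21 + N) (Y(N) = (N² - 867*N) + (-348 - 252)*((-4 + N)/(21 + N) + N) = (N² - 867*N) - 600*(N + (-4 + N)/(21 + N)) = (N² - 867*N) + (-600*N - 600*(-4 + N)/(21 + N)) = N² - 1467*N - 600*(-4 + N)/(21 + N))
1/(408105 + Y(h(-13))) = 1/(408105 + (2400 - 600*(-13) - 13*(-1467 - 13)*(21 - 13))/(21 - 13)) = 1/(408105 + (2400 + 7800 - 13*(-1480)*8)/8) = 1/(408105 + (2400 + 7800 + 153920)/8) = 1/(408105 + (⅛)*164120) = 1/(408105 + 20515) = 1/428620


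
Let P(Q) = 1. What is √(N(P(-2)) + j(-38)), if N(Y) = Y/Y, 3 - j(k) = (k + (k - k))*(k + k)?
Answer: 2*I*√721 ≈ 53.703*I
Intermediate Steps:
j(k) = 3 - 2*k² (j(k) = 3 - (k + (k - k))*(k + k) = 3 - (k + 0)*2*k = 3 - k*2*k = 3 - 2*k²)
N(Y) = 1
√(N(P(-2)) + j(-38)) = √(1 + (3 - 2*(-38)²)) = √(1 + (3 - 2*1444)) = √(1 + (3 - 2888)) = √(1 - 2885) = √(-2884) = 2*I*√721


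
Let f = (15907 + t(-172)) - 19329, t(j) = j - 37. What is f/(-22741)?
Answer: 3631/22741 ≈ 0.15967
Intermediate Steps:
t(j) = -37 + j
f = -3631 (f = (15907 + (-37 - 172)) - 19329 = (15907 - 209) - 19329 = 15698 - 19329 = -3631)
f/(-22741) = -3631/(-22741) = -3631*(-1/22741) = 3631/22741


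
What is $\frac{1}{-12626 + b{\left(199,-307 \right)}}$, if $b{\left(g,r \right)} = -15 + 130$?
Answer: $- \frac{1}{12511} \approx -7.993 \cdot 10^{-5}$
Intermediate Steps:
$b{\left(g,r \right)} = 115$
$\frac{1}{-12626 + b{\left(199,-307 \right)}} = \frac{1}{-12626 + 115} = \frac{1}{-12511} = - \frac{1}{12511}$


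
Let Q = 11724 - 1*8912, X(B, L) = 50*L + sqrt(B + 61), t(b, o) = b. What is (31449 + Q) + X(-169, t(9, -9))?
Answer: 34711 + 6*I*sqrt(3) ≈ 34711.0 + 10.392*I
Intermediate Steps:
X(B, L) = sqrt(61 + B) + 50*L (X(B, L) = 50*L + sqrt(61 + B) = sqrt(61 + B) + 50*L)
Q = 2812 (Q = 11724 - 8912 = 2812)
(31449 + Q) + X(-169, t(9, -9)) = (31449 + 2812) + (sqrt(61 - 169) + 50*9) = 34261 + (sqrt(-108) + 450) = 34261 + (6*I*sqrt(3) + 450) = 34261 + (450 + 6*I*sqrt(3)) = 34711 + 6*I*sqrt(3)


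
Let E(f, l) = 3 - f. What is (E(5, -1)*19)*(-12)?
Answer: 456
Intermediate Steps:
(E(5, -1)*19)*(-12) = ((3 - 1*5)*19)*(-12) = ((3 - 5)*19)*(-12) = -2*19*(-12) = -38*(-12) = 456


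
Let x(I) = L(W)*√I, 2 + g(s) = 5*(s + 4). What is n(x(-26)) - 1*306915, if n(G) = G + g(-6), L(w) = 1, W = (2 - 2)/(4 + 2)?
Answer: -306927 + I*√26 ≈ -3.0693e+5 + 5.099*I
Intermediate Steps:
W = 0 (W = 0/6 = 0*(⅙) = 0)
g(s) = 18 + 5*s (g(s) = -2 + 5*(s + 4) = -2 + 5*(4 + s) = -2 + (20 + 5*s) = 18 + 5*s)
x(I) = √I (x(I) = 1*√I = √I)
n(G) = -12 + G (n(G) = G + (18 + 5*(-6)) = G + (18 - 30) = G - 12 = -12 + G)
n(x(-26)) - 1*306915 = (-12 + √(-26)) - 1*306915 = (-12 + I*√26) - 306915 = -306927 + I*√26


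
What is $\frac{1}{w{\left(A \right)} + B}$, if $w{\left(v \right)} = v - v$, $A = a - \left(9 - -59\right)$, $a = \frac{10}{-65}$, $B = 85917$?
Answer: $\frac{1}{85917} \approx 1.1639 \cdot 10^{-5}$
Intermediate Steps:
$a = - \frac{2}{13}$ ($a = 10 \left(- \frac{1}{65}\right) = - \frac{2}{13} \approx -0.15385$)
$A = - \frac{886}{13}$ ($A = - \frac{2}{13} - \left(9 - -59\right) = - \frac{2}{13} - \left(9 + 59\right) = - \frac{2}{13} - 68 = - \frac{886}{13} \approx -68.154$)
$w{\left(v \right)} = 0$
$\frac{1}{w{\left(A \right)} + B} = \frac{1}{0 + 85917} = \frac{1}{85917}$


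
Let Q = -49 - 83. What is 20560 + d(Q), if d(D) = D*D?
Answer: 37984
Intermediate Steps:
Q = -132
d(D) = D**2
20560 + d(Q) = 20560 + (-132)**2 = 20560 + 17424 = 37984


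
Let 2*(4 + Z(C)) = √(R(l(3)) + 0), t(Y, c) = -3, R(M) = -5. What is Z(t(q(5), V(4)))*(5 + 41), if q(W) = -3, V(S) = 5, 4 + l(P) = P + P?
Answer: -184 + 23*I*√5 ≈ -184.0 + 51.43*I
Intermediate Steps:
l(P) = -4 + 2*P (l(P) = -4 + (P + P) = -4 + 2*P)
Z(C) = -4 + I*√5/2 (Z(C) = -4 + √(-5 + 0)/2 = -4 + √(-5)/2 = -4 + (I*√5)/2 = -4 + I*√5/2)
Z(t(q(5), V(4)))*(5 + 41) = (-4 + I*√5/2)*(5 + 41) = (-4 + I*√5/2)*46 = -184 + 23*I*√5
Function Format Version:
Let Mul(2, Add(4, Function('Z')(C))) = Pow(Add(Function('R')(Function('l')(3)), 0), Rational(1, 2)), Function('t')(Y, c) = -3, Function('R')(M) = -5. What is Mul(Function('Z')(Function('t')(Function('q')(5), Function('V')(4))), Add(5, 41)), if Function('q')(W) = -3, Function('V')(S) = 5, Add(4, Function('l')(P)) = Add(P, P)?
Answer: Add(-184, Mul(23, I, Pow(5, Rational(1, 2)))) ≈ Add(-184.00, Mul(51.430, I))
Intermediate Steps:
Function('l')(P) = Add(-4, Mul(2, P)) (Function('l')(P) = Add(-4, Add(P, P)) = Add(-4, Mul(2, P)))
Function('Z')(C) = Add(-4, Mul(Rational(1, 2), I, Pow(5, Rational(1, 2)))) (Function('Z')(C) = Add(-4, Mul(Rational(1, 2), Pow(Add(-5, 0), Rational(1, 2)))) = Add(-4, Mul(Rational(1, 2), Pow(-5, Rational(1, 2)))) = Add(-4, Mul(Rational(1, 2), Mul(I, Pow(5, Rational(1, 2))))) = Add(-4, Mul(Rational(1, 2), I, Pow(5, Rational(1, 2)))))
Mul(Function('Z')(Function('t')(Function('q')(5), Function('V')(4))), Add(5, 41)) = Mul(Add(-4, Mul(Rational(1, 2), I, Pow(5, Rational(1, 2)))), Add(5, 41)) = Mul(Add(-4, Mul(Rational(1, 2), I, Pow(5, Rational(1, 2)))), 46) = Add(-184, Mul(23, I, Pow(5, Rational(1, 2))))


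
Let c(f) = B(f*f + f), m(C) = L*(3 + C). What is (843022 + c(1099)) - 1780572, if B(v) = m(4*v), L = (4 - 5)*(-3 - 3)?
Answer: 28076068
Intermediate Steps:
L = 6 (L = -1*(-6) = 6)
m(C) = 18 + 6*C (m(C) = 6*(3 + C) = 18 + 6*C)
B(v) = 18 + 24*v (B(v) = 18 + 6*(4*v) = 18 + 24*v)
c(f) = 18 + 24*f + 24*f**2 (c(f) = 18 + 24*(f*f + f) = 18 + 24*(f**2 + f) = 18 + 24*(f + f**2) = 18 + (24*f + 24*f**2) = 18 + 24*f + 24*f**2)
(843022 + c(1099)) - 1780572 = (843022 + (18 + 24*1099*(1 + 1099))) - 1780572 = (843022 + (18 + 24*1099*1100)) - 1780572 = (843022 + (18 + 29013600)) - 1780572 = (843022 + 29013618) - 1780572 = 29856640 - 1780572 = 28076068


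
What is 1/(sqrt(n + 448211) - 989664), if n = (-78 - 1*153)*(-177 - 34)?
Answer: -123708/122429291993 - sqrt(124238)/489717167972 ≈ -1.0112e-6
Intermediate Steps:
n = 48741 (n = (-78 - 153)*(-211) = -231*(-211) = 48741)
1/(sqrt(n + 448211) - 989664) = 1/(sqrt(48741 + 448211) - 989664) = 1/(sqrt(496952) - 989664) = 1/(2*sqrt(124238) - 989664) = 1/(-989664 + 2*sqrt(124238))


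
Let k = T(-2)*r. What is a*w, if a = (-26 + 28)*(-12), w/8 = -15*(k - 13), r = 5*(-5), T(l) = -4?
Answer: 250560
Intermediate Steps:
r = -25
k = 100 (k = -4*(-25) = 100)
w = -10440 (w = 8*(-15*(100 - 13)) = 8*(-15*87) = 8*(-1305) = -10440)
a = -24 (a = 2*(-12) = -24)
a*w = -24*(-10440) = 250560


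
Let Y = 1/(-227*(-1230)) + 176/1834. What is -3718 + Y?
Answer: -951915677863/256035570 ≈ -3717.9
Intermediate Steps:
Y = 24571397/256035570 (Y = -1/227*(-1/1230) + 176*(1/1834) = 1/279210 + 88/917 = 24571397/256035570 ≈ 0.095969)
-3718 + Y = -3718 + 24571397/256035570 = -951915677863/256035570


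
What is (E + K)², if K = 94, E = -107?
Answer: 169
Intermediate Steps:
(E + K)² = (-107 + 94)² = (-13)² = 169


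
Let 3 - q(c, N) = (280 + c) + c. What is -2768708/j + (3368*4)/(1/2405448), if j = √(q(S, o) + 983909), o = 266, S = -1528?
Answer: 32406195456 - 692177*√1713/10278 ≈ 3.2406e+10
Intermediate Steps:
q(c, N) = -277 - 2*c (q(c, N) = 3 - ((280 + c) + c) = 3 - (280 + 2*c) = 3 + (-280 - 2*c) = -277 - 2*c)
j = 24*√1713 (j = √((-277 - 2*(-1528)) + 983909) = √((-277 + 3056) + 983909) = √(2779 + 983909) = √986688 = 24*√1713 ≈ 993.32)
-2768708/j + (3368*4)/(1/2405448) = -2768708*√1713/41112 + (3368*4)/(1/2405448) = -692177*√1713/10278 + 13472/(1/2405448) = -692177*√1713/10278 + 13472*2405448 = -692177*√1713/10278 + 32406195456 = 32406195456 - 692177*√1713/10278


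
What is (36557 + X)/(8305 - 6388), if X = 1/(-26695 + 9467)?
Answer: 209934665/11008692 ≈ 19.070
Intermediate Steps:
X = -1/17228 (X = 1/(-17228) = -1/17228 ≈ -5.8045e-5)
(36557 + X)/(8305 - 6388) = (36557 - 1/17228)/(8305 - 6388) = (629803995/17228)/1917 = (629803995/17228)*(1/1917) = 209934665/11008692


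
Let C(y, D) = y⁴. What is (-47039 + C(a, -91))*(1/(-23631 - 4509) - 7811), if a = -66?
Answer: -4160336968181077/28140 ≈ -1.4784e+11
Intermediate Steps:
(-47039 + C(a, -91))*(1/(-23631 - 4509) - 7811) = (-47039 + (-66)⁴)*(1/(-23631 - 4509) - 7811) = (-47039 + 18974736)*(1/(-28140) - 7811) = 18927697*(-1/28140 - 7811) = 18927697*(-219801541/28140) = -4160336968181077/28140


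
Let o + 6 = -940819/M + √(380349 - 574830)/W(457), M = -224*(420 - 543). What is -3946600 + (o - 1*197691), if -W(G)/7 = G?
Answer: -114184611763/27552 - 63*I/457 ≈ -4.1443e+6 - 0.13786*I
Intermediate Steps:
W(G) = -7*G
M = 27552 (M = -224*(-123) = 27552)
o = -1106131/27552 - 63*I/457 (o = -6 + (-940819/27552 + √(380349 - 574830)/((-7*457))) = -6 + (-940819*1/27552 + √(-194481)/(-3199)) = -6 + (-940819/27552 + (441*I)*(-1/3199)) = -6 + (-940819/27552 - 63*I/457) = -1106131/27552 - 63*I/457 ≈ -40.147 - 0.13786*I)
-3946600 + (o - 1*197691) = -3946600 + ((-1106131/27552 - 63*I/457) - 1*197691) = -3946600 + ((-1106131/27552 - 63*I/457) - 197691) = -3946600 + (-5447888563/27552 - 63*I/457) = -114184611763/27552 - 63*I/457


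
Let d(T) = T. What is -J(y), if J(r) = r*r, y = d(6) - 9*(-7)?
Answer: -4761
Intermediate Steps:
y = 69 (y = 6 - 9*(-7) = 6 + 63 = 69)
J(r) = r**2
-J(y) = -1*69**2 = -1*4761 = -4761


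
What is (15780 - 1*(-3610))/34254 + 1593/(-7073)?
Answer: 3753584/11012661 ≈ 0.34084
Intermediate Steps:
(15780 - 1*(-3610))/34254 + 1593/(-7073) = (15780 + 3610)*(1/34254) + 1593*(-1/7073) = 19390*(1/34254) - 1593/7073 = 9695/17127 - 1593/7073 = 3753584/11012661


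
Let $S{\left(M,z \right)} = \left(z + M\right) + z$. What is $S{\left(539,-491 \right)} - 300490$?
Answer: $-300933$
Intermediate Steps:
$S{\left(M,z \right)} = M + 2 z$ ($S{\left(M,z \right)} = \left(M + z\right) + z = M + 2 z$)
$S{\left(539,-491 \right)} - 300490 = \left(539 + 2 \left(-491\right)\right) - 300490 = \left(539 - 982\right) - 300490 = -443 - 300490 = -300933$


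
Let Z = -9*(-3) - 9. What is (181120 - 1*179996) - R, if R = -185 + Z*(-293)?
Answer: 6583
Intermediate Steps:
Z = 18 (Z = 27 - 9 = 18)
R = -5459 (R = -185 + 18*(-293) = -185 - 5274 = -5459)
(181120 - 1*179996) - R = (181120 - 1*179996) - 1*(-5459) = (181120 - 179996) + 5459 = 1124 + 5459 = 6583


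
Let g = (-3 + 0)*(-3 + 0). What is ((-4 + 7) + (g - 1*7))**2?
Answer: 25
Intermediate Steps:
g = 9 (g = -3*(-3) = 9)
((-4 + 7) + (g - 1*7))**2 = ((-4 + 7) + (9 - 1*7))**2 = (3 + (9 - 7))**2 = (3 + 2)**2 = 5**2 = 25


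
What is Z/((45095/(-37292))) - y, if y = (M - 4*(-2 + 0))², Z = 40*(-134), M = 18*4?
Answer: -17744576/9019 ≈ -1967.5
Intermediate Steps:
M = 72
Z = -5360
y = 6400 (y = (72 - 4*(-2 + 0))² = (72 - 4*(-2))² = (72 + 8)² = 80² = 6400)
Z/((45095/(-37292))) - y = -5360/(45095/(-37292)) - 1*6400 = -5360/(45095*(-1/37292)) - 6400 = -5360/(-45095/37292) - 6400 = -5360*(-37292/45095) - 6400 = 39977024/9019 - 6400 = -17744576/9019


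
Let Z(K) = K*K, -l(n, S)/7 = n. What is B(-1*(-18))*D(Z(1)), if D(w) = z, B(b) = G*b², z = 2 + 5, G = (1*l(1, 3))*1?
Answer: -15876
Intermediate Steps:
l(n, S) = -7*n
G = -7 (G = (1*(-7*1))*1 = (1*(-7))*1 = -7*1 = -7)
z = 7
B(b) = -7*b²
Z(K) = K²
D(w) = 7
B(-1*(-18))*D(Z(1)) = -7*(-1*(-18))²*7 = -7*18²*7 = -7*324*7 = -2268*7 = -15876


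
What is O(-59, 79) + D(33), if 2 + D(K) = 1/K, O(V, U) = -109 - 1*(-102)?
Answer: -296/33 ≈ -8.9697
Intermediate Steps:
O(V, U) = -7 (O(V, U) = -109 + 102 = -7)
D(K) = -2 + 1/K
O(-59, 79) + D(33) = -7 + (-2 + 1/33) = -7 - 65/33 = -296/33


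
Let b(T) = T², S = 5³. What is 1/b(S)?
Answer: 1/15625 ≈ 6.4000e-5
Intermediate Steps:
S = 125
1/b(S) = 1/(125²) = 1/15625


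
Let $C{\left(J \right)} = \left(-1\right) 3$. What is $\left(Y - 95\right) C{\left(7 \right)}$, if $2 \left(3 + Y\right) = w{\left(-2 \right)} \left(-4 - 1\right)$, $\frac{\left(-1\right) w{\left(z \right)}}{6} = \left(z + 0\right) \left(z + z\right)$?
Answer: $-66$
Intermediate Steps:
$w{\left(z \right)} = - 12 z^{2}$ ($w{\left(z \right)} = - 6 \left(z + 0\right) \left(z + z\right) = - 6 z 2 z = - 6 \cdot 2 z^{2} = - 12 z^{2}$)
$Y = 117$ ($Y = -3 + \frac{- 12 \left(-2\right)^{2} \left(-4 - 1\right)}{2} = -3 + \frac{\left(-12\right) 4 \left(-5\right)}{2} = -3 + \frac{\left(-48\right) \left(-5\right)}{2} = -3 + \frac{1}{2} \cdot 240 = -3 + 120 = 117$)
$C{\left(J \right)} = -3$
$\left(Y - 95\right) C{\left(7 \right)} = \left(117 - 95\right) \left(-3\right) = 22 \left(-3\right) = -66$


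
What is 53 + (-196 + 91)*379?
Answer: -39742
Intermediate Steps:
53 + (-196 + 91)*379 = 53 - 105*379 = 53 - 39795 = -39742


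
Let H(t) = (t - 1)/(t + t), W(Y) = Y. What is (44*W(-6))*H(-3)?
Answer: -176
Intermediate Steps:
H(t) = (-1 + t)/(2*t) (H(t) = (-1 + t)/((2*t)) = (-1 + t)*(1/(2*t)) = (-1 + t)/(2*t))
(44*W(-6))*H(-3) = (44*(-6))*((1/2)*(-1 - 3)/(-3)) = -132*(-1)*(-4)/3 = -264*2/3 = -176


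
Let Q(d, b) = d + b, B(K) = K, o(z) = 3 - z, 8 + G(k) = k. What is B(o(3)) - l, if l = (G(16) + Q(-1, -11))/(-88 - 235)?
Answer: -4/323 ≈ -0.012384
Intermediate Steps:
G(k) = -8 + k
Q(d, b) = b + d
l = 4/323 (l = ((-8 + 16) + (-11 - 1))/(-88 - 235) = (8 - 12)/(-323) = -4*(-1/323) = 4/323 ≈ 0.012384)
B(o(3)) - l = (3 - 1*3) - 1*4/323 = (3 - 3) - 4/323 = 0 - 4/323 = -4/323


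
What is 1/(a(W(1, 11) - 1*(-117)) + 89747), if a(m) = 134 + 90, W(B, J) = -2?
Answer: 1/89971 ≈ 1.1115e-5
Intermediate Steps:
a(m) = 224
1/(a(W(1, 11) - 1*(-117)) + 89747) = 1/(224 + 89747) = 1/89971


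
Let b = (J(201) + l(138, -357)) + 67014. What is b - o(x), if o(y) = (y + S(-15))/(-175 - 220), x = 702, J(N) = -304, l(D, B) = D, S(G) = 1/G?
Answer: 396084929/5925 ≈ 66850.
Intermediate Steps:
o(y) = 1/5925 - y/395 (o(y) = (y + 1/(-15))/(-175 - 220) = (y - 1/15)/(-395) = (-1/15 + y)*(-1/395) = 1/5925 - y/395)
b = 66848 (b = (-304 + 138) + 67014 = -166 + 67014 = 66848)
b - o(x) = 66848 - (1/5925 - 1/395*702) = 66848 - (1/5925 - 702/395) = 66848 - 1*(-10529/5925) = 66848 + 10529/5925 = 396084929/5925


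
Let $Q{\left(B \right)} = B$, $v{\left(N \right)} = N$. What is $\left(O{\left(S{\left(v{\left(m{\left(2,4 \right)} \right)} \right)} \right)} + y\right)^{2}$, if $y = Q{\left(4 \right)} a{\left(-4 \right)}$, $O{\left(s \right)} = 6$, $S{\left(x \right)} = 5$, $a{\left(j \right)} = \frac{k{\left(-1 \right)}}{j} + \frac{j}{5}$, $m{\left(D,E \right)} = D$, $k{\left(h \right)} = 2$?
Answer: $\frac{16}{25} \approx 0.64$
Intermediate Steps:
$a{\left(j \right)} = \frac{2}{j} + \frac{j}{5}$
$y = - \frac{26}{5}$ ($y = 4 \left(\frac{2}{-4} + \frac{1}{5} \left(-4\right)\right) = 4 \left(2 \left(- \frac{1}{4}\right) - \frac{4}{5}\right) = 4 \left(- \frac{1}{2} - \frac{4}{5}\right) = 4 \left(- \frac{13}{10}\right) = - \frac{26}{5} \approx -5.2$)
$\left(O{\left(S{\left(v{\left(m{\left(2,4 \right)} \right)} \right)} \right)} + y\right)^{2} = \left(6 - \frac{26}{5}\right)^{2} = \left(\frac{4}{5}\right)^{2} = \frac{16}{25}$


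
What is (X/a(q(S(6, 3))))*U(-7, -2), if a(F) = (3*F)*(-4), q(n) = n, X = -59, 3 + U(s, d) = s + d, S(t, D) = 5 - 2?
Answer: -59/3 ≈ -19.667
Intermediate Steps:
S(t, D) = 3
U(s, d) = -3 + d + s (U(s, d) = -3 + (s + d) = -3 + (d + s) = -3 + d + s)
a(F) = -12*F
(X/a(q(S(6, 3))))*U(-7, -2) = (-59/((-12*3)))*(-3 - 2 - 7) = -59/(-36)*(-12) = -59*(-1/36)*(-12) = (59/36)*(-12) = -59/3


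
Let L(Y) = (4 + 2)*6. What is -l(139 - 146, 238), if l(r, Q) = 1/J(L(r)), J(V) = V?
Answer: -1/36 ≈ -0.027778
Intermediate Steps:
L(Y) = 36 (L(Y) = 6*6 = 36)
l(r, Q) = 1/36
-l(139 - 146, 238) = -1*1/36 = -1/36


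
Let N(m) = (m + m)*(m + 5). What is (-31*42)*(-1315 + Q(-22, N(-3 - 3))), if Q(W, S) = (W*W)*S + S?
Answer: -5865510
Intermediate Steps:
N(m) = 2*m*(5 + m) (N(m) = (2*m)*(5 + m) = 2*m*(5 + m))
Q(W, S) = S + S*W² (Q(W, S) = W²*S + S = S*W² + S = S + S*W²)
(-31*42)*(-1315 + Q(-22, N(-3 - 3))) = (-31*42)*(-1315 + (2*(-3 - 3)*(5 + (-3 - 3)))*(1 + (-22)²)) = -1302*(-1315 + (2*(-6)*(5 - 6))*(1 + 484)) = -1302*(-1315 + (2*(-6)*(-1))*485) = -1302*(-1315 + 12*485) = -1302*(-1315 + 5820) = -1302*4505 = -5865510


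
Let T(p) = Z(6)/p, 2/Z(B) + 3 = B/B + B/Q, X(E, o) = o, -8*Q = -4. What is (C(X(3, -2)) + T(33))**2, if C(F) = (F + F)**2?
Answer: 6974881/27225 ≈ 256.19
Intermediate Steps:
Q = 1/2 (Q = -1/8*(-4) = 1/2 ≈ 0.50000)
Z(B) = 2/(-2 + 2*B) (Z(B) = 2/(-3 + (B/B + B/(1/2))) = 2/(-3 + (1 + B*2)) = 2/(-3 + (1 + 2*B)) = 2/(-2 + 2*B))
C(F) = 4*F**2 (C(F) = (2*F)**2 = 4*F**2)
T(p) = 1/(5*p) (T(p) = 1/((-1 + 6)*p) = 1/(5*p))
(C(X(3, -2)) + T(33))**2 = (4*(-2)**2 + (1/5)/33)**2 = (4*4 + (1/5)*(1/33))**2 = (16 + 1/165)**2 = (2641/165)**2 = 6974881/27225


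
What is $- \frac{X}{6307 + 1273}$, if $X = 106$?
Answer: $- \frac{53}{3790} \approx -0.013984$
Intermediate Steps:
$- \frac{X}{6307 + 1273} = - \frac{106}{6307 + 1273} = - \frac{106}{7580} = \left(-1\right) \frac{53}{3790} = - \frac{53}{3790}$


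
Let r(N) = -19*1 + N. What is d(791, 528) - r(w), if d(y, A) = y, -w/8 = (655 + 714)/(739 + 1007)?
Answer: 712606/873 ≈ 816.27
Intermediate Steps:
w = -5476/873 (w = -8*(655 + 714)/(739 + 1007) = -10952/1746 = -8*1369/1746 = -5476/873 ≈ -6.2726)
r(N) = -19 + N
d(791, 528) - r(w) = 791 - (-19 - 5476/873) = 791 - 1*(-22063/873) = 791 + 22063/873 = 712606/873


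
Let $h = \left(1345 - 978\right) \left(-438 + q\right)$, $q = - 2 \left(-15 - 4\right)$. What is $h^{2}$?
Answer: $21550240000$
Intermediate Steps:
$q = 38$ ($q = \left(-2\right) \left(-19\right) = 38$)
$h = -146800$ ($h = \left(1345 - 978\right) \left(-438 + 38\right) = 367 \left(-400\right) = -146800$)
$h^{2} = \left(-146800\right)^{2} = 21550240000$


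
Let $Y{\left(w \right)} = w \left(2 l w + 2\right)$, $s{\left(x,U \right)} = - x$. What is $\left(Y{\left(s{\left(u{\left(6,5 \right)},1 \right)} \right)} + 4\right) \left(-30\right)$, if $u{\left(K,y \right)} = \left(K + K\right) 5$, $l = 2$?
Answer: $-428520$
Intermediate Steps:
$u{\left(K,y \right)} = 10 K$ ($u{\left(K,y \right)} = 2 K 5 = 10 K$)
$Y{\left(w \right)} = w \left(2 + 4 w\right)$ ($Y{\left(w \right)} = w \left(2 \cdot 2 w + 2\right) = w \left(4 w + 2\right) = w \left(2 + 4 w\right)$)
$\left(Y{\left(s{\left(u{\left(6,5 \right)},1 \right)} \right)} + 4\right) \left(-30\right) = \left(2 \left(- 10 \cdot 6\right) \left(1 + 2 \left(- 10 \cdot 6\right)\right) + 4\right) \left(-30\right) = \left(2 \left(\left(-1\right) 60\right) \left(1 + 2 \left(\left(-1\right) 60\right)\right) + 4\right) \left(-30\right) = \left(2 \left(-60\right) \left(1 + 2 \left(-60\right)\right) + 4\right) \left(-30\right) = \left(2 \left(-60\right) \left(1 - 120\right) + 4\right) \left(-30\right) = \left(2 \left(-60\right) \left(-119\right) + 4\right) \left(-30\right) = \left(14280 + 4\right) \left(-30\right) = 14284 \left(-30\right) = -428520$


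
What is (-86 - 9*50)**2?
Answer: 287296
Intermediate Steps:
(-86 - 9*50)**2 = (-86 - 450)**2 = (-536)**2 = 287296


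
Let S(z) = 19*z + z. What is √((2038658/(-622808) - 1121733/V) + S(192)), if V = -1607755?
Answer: √240473901276288861862344185/250330669010 ≈ 61.947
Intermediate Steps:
S(z) = 20*z
√((2038658/(-622808) - 1121733/V) + S(192)) = √((2038658/(-622808) - 1121733/(-1607755)) + 20*192) = √((2038658*(-1/622808) - 1121733*(-1/1607755)) + 3840) = √((-1019329/311404 + 1121733/1607755) + 3840) = √(-1289519153263/500661338020 + 3840) = √(1921250018843537/500661338020) = √240473901276288861862344185/250330669010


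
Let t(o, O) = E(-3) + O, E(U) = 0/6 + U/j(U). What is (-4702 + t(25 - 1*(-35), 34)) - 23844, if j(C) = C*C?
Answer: -85537/3 ≈ -28512.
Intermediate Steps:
j(C) = C²
E(U) = 1/U (E(U) = 0/6 + U/(U²) = 0*(⅙) + U/U² = 0 + 1/U = 1/U)
t(o, O) = -⅓ + O (t(o, O) = 1/(-3) + O = -⅓ + O)
(-4702 + t(25 - 1*(-35), 34)) - 23844 = (-4702 + (-⅓ + 34)) - 23844 = (-4702 + 101/3) - 23844 = -14005/3 - 23844 = -85537/3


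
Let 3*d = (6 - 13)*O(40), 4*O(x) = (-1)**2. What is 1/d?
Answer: -12/7 ≈ -1.7143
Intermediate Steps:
O(x) = 1/4 (O(x) = (1/4)*(-1)**2 = (1/4)*1 = 1/4)
d = -7/12 (d = ((6 - 13)*(1/4))/3 = (-7*1/4)/3 = (1/3)*(-7/4) = -7/12 ≈ -0.58333)
1/d = 1/(-7/12) = -12/7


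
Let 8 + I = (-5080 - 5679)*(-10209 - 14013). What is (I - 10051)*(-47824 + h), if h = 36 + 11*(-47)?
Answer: -12588014375895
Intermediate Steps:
I = 260604490 (I = -8 + (-5080 - 5679)*(-10209 - 14013) = -8 - 10759*(-24222) = -8 + 260604498 = 260604490)
h = -481 (h = 36 - 517 = -481)
(I - 10051)*(-47824 + h) = (260604490 - 10051)*(-47824 - 481) = 260594439*(-48305) = -12588014375895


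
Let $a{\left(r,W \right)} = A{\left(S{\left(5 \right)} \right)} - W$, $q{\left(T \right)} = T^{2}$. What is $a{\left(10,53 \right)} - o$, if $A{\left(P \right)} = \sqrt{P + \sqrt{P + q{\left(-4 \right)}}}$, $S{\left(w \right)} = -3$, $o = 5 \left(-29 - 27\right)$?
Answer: $227 + \sqrt{-3 + \sqrt{13}} \approx 227.78$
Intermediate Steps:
$o = -280$ ($o = 5 \left(-56\right) = -280$)
$A{\left(P \right)} = \sqrt{P + \sqrt{16 + P}}$ ($A{\left(P \right)} = \sqrt{P + \sqrt{P + \left(-4\right)^{2}}} = \sqrt{P + \sqrt{P + 16}} = \sqrt{P + \sqrt{16 + P}}$)
$a{\left(r,W \right)} = \sqrt{-3 + \sqrt{13}} - W$ ($a{\left(r,W \right)} = \sqrt{-3 + \sqrt{16 - 3}} - W = \sqrt{-3 + \sqrt{13}} - W$)
$a{\left(10,53 \right)} - o = \left(\sqrt{-3 + \sqrt{13}} - 53\right) - -280 = \left(\sqrt{-3 + \sqrt{13}} - 53\right) + 280 = \left(-53 + \sqrt{-3 + \sqrt{13}}\right) + 280 = 227 + \sqrt{-3 + \sqrt{13}}$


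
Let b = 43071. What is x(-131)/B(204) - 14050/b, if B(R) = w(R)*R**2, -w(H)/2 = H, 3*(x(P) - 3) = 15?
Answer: -9939995957/30471526512 ≈ -0.32621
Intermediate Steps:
x(P) = 8 (x(P) = 3 + (1/3)*15 = 3 + 5 = 8)
w(H) = -2*H
B(R) = -2*R**3 (B(R) = (-2*R)*R**2 = -2*R**3)
x(-131)/B(204) - 14050/b = 8/((-2*204**3)) - 14050/43071 = 8/((-2*8489664)) - 14050*1/43071 = 8/(-16979328) - 14050/43071 = 8*(-1/16979328) - 14050/43071 = -1/2122416 - 14050/43071 = -9939995957/30471526512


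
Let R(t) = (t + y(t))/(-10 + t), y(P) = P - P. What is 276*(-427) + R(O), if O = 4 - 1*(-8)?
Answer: -117846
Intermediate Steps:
O = 12 (O = 4 + 8 = 12)
y(P) = 0
R(t) = t/(-10 + t) (R(t) = (t + 0)/(-10 + t) = t/(-10 + t))
276*(-427) + R(O) = 276*(-427) + 12/(-10 + 12) = -117852 + 12/2 = -117852 + 12*(½) = -117852 + 6 = -117846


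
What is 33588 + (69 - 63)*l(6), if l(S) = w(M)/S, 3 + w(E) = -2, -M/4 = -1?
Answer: 33583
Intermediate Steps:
M = 4 (M = -4*(-1) = 4)
w(E) = -5 (w(E) = -3 - 2 = -5)
l(S) = -5/S
33588 + (69 - 63)*l(6) = 33588 + (69 - 63)*(-5/6) = 33588 + 6*(-5*⅙) = 33588 + 6*(-⅚) = 33588 - 5 = 33583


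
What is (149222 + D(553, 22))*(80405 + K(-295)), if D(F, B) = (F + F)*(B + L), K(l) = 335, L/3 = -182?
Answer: -34744198280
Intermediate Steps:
L = -546 (L = 3*(-182) = -546)
D(F, B) = 2*F*(-546 + B) (D(F, B) = (F + F)*(B - 546) = (2*F)*(-546 + B) = 2*F*(-546 + B))
(149222 + D(553, 22))*(80405 + K(-295)) = (149222 + 2*553*(-546 + 22))*(80405 + 335) = (149222 + 2*553*(-524))*80740 = (149222 - 579544)*80740 = -430322*80740 = -34744198280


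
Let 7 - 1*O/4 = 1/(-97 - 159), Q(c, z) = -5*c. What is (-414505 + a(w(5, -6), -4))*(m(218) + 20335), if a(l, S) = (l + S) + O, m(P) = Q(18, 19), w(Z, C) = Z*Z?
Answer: -537002329835/64 ≈ -8.3907e+9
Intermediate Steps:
w(Z, C) = Z²
O = 1793/64 (O = 28 - 4/(-97 - 159) = 28 - 4/(-256) = 28 - 4*(-1/256) = 28 + 1/64 = 1793/64 ≈ 28.016)
m(P) = -90 (m(P) = -5*18 = -90)
a(l, S) = 1793/64 + S + l (a(l, S) = (l + S) + 1793/64 = (S + l) + 1793/64 = 1793/64 + S + l)
(-414505 + a(w(5, -6), -4))*(m(218) + 20335) = (-414505 + (1793/64 - 4 + 5²))*(-90 + 20335) = (-414505 + (1793/64 - 4 + 25))*20245 = (-414505 + 3137/64)*20245 = -26525183/64*20245 = -537002329835/64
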